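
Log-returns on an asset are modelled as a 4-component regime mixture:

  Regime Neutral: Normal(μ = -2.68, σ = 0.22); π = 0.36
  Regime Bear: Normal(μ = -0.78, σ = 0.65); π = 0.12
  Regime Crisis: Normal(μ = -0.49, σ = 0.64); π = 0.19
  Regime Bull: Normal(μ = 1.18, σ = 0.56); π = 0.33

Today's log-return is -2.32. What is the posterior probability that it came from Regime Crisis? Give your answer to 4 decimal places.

Posterior ∝ prior × likelihood, so P(k | x) ∝ π_k f_k(x); normalise over all components.
Normal densities:
  p_Neutral = 0.475374
  p_Bear = 0.0370761
  p_Crisis = 0.0104551
  p_Bull = 2.34643e-09
Weight by the priors:
  π_Neutral·p_Neutral = 0.36 × 0.475374 = 0.171135
  π_Bear·p_Bear = 0.12 × 0.0370761 = 0.00444913
  π_Crisis·p_Crisis = 0.19 × 0.0104551 = 0.00198647
  π_Bull·p_Bull = 0.33 × 2.34643e-09 = 7.74322e-10
Normaliser: 0.171135 + 0.00444913 + 0.00198647 + 7.74322e-10 = 0.17757
P(Regime Crisis | x) ≈ 0.0112

0.0112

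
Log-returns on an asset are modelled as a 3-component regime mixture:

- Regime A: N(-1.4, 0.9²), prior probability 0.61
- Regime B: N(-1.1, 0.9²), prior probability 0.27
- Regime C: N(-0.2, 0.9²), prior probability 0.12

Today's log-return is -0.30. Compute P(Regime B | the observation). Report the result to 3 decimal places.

Apply Bayes' rule: the posterior for each component is proportional to its prior times its likelihood at x.
Component likelihoods at x = -0.30:
  p_A = (1/(0.9·√(2π)))·exp(−(-0.30−-1.4)²/(2·0.9²)) = 0.443269·exp(-0.74691) = 0.210033
  p_B = (1/(0.9·√(2π)))·exp(−(-0.30−-1.1)²/(2·0.9²)) = 0.443269·exp(-0.39506) = 0.298603
  p_C = (1/(0.9·√(2π)))·exp(−(-0.30−-0.2)²/(2·0.9²)) = 0.443269·exp(-0.00617) = 0.440541
Weight by the priors:
  π_A·p_A = 0.61 × 0.210033 = 0.12812
  π_B·p_B = 0.27 × 0.298603 = 0.0806229
  π_C·p_C = 0.12 × 0.440541 = 0.052865
Marginal: 0.12812 + 0.0806229 + 0.052865 = 0.261608
So the posterior for Regime B is 0.0806229 / 0.261608 ≈ 0.308.

0.308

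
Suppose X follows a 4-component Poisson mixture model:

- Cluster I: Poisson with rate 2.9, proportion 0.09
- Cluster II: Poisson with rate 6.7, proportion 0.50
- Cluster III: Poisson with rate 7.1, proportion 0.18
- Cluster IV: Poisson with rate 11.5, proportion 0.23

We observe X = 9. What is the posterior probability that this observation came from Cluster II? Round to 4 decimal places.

The responsibility of component k is π_k f_k(x) divided by Σ_j π_j f_j(x).
Poisson probabilities:
  f_I = e^(−2.9)·2.9^9/9! = 0.00219971
  f_II = e^(−6.7)·6.7^9/9! = 0.0922863
  f_III = e^(−7.1)·7.1^9/9! = 0.104249
  f_IV = e^(−11.5)·11.5^9/9! = 0.0982044
Multiply by the mixture weights:
  π_I·f_I = 0.09 × 0.00219971 = 0.000197974
  π_II·f_II = 0.50 × 0.0922863 = 0.0461431
  π_III·f_III = 0.18 × 0.104249 = 0.0187648
  π_IV·f_IV = 0.23 × 0.0982044 = 0.022587
Marginal: 0.000197974 + 0.0461431 + 0.0187648 + 0.022587 = 0.0876929
P(Cluster II | data) ≈ 0.5262

0.5262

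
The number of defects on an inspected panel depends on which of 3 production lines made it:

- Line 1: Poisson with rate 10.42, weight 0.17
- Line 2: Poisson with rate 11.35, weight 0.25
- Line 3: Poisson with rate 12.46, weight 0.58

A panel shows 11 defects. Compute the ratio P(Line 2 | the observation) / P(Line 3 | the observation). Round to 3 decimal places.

0.469

Posterior odds = (P(Z=i) f_i(x)) / (P(Z=j) f_j(x)); the normalising sum cancels.
Evaluate each component's likelihood at the observed value:
  f_1 = 0.117501
  f_2 = 0.118729
  f_3 = 0.109203
Odds = (0.25/0.58) × (0.118729/0.109203) = 0.431034 × 1.08723 ≈ 0.469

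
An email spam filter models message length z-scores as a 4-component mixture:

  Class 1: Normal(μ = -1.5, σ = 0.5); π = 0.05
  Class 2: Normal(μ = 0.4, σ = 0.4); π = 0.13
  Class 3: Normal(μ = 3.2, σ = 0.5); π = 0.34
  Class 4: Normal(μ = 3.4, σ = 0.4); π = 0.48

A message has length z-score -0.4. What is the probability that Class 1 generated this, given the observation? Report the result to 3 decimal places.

0.168

Apply Bayes' rule: the posterior for each component is proportional to its prior times its likelihood at x.
Normal densities:
  f_1 = 0.0709492
  f_2 = 0.134977
  f_3 = 4.41598e-12
  f_4 = 2.51948e-20
Unnormalised posteriors:
  w_1·f_1 = 0.05 × 0.0709492 = 0.00354746
  w_2·f_2 = 0.13 × 0.134977 = 0.0175471
  w_3·f_3 = 0.34 × 4.41598e-12 = 1.50143e-12
  w_4·f_4 = 0.48 × 2.51948e-20 = 1.20935e-20
Marginal: 0.00354746 + 0.0175471 + 1.50143e-12 + 1.20935e-20 = 0.0210945
P(Class 1 | x) = 0.00354746 / 0.0210945 ≈ 0.168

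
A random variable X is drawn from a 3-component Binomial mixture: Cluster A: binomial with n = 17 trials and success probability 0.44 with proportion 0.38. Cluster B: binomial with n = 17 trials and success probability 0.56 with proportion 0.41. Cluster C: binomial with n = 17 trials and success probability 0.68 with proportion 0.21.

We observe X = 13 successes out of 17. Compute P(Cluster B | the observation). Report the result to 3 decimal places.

The responsibility of component k is π_k f_k(x) divided by Σ_j π_j f_j(x).
Component likelihoods at x = 13 successes out of 17:
  f_A = C(17,13)·0.44^13·0.56^4 = 2380·2.31678e-05·0.098345 = 0.00542268
  f_B = C(17,13)·0.56^13·0.44^4 = 2380·0.000532653·0.037481 = 0.0475151
  f_C = C(17,13)·0.68^13·0.32^4 = 2380·0.00664685·0.0104858 = 0.16588
Unnormalised posteriors:
  π_A·f_A = 0.38 × 0.00542268 = 0.00206062
  π_B·f_B = 0.41 × 0.0475151 = 0.0194812
  π_C·f_C = 0.21 × 0.16588 = 0.0348347
Marginal: 0.00206062 + 0.0194812 + 0.0348347 = 0.0563765
P(Cluster B | x) = 0.0194812 / 0.0563765 ≈ 0.346

0.346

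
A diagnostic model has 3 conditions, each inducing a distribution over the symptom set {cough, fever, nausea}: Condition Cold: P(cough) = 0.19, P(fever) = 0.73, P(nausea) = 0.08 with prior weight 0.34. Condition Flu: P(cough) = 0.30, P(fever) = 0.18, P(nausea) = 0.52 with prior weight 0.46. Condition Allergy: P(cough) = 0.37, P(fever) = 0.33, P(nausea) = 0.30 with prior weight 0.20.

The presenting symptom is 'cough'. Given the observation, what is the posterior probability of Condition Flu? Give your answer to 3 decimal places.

Apply Bayes' rule: the posterior for each component is proportional to its prior times its likelihood at x.
Categorical probabilities:
  p_Cold = P(cough | comp) = 0.19
  p_Flu = P(cough | comp) = 0.30
  p_Allergy = P(cough | comp) = 0.37
Weight by the priors:
  w_Cold·p_Cold = 0.34 × 0.19 = 0.0646
  w_Flu·p_Flu = 0.46 × 0.3 = 0.138
  w_Allergy·p_Allergy = 0.20 × 0.37 = 0.074
Sum: 0.0646 + 0.138 + 0.074 = 0.2766
So the posterior for Condition Flu is 0.138 / 0.2766 ≈ 0.499.

0.499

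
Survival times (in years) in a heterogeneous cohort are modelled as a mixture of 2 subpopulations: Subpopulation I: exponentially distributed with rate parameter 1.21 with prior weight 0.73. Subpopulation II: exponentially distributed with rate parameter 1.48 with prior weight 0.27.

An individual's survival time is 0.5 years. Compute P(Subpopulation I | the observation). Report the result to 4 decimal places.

0.7167

Posterior ∝ prior × likelihood, so P(k | x) ∝ π_k f_k(x); normalise over all components.
Exponential densities:
  f_I = 0.66075
  f_II = 0.706129
Unnormalised posteriors:
  π_I·f_I = 0.73 × 0.66075 = 0.482348
  π_II·f_II = 0.27 × 0.706129 = 0.190655
Evidence: 0.482348 + 0.190655 = 0.673002
Responsibility of Subpopulation I: 0.482348 / 0.673002 ≈ 0.7167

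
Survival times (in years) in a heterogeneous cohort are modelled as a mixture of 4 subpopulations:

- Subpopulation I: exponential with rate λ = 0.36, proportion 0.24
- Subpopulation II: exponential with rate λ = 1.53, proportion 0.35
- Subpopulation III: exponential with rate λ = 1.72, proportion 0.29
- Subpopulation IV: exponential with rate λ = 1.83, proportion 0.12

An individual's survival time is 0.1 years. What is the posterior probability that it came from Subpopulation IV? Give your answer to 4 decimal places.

P(component k | x) = P(Z=k)·f_k(x) / marginal(x), where marginal(x) = Σ_j P(Z=j)·f_j(x).
Evaluate each component's likelihood at the observed value:
  f_I = 0.347271
  f_II = 1.31294
  f_III = 1.4482
  f_IV = 1.52397
Unnormalised posteriors:
  P(Z=I)·f_I = 0.24 × 0.347271 = 0.0833449
  P(Z=II)·f_II = 0.35 × 1.31294 = 0.459528
  P(Z=III)·f_III = 0.29 × 1.4482 = 0.419979
  P(Z=IV)·f_IV = 0.12 × 1.52397 = 0.182876
Normaliser: 0.0833449 + 0.459528 + 0.419979 + 0.182876 = 1.14573
P(Subpopulation IV | 0.1 years) ≈ 0.1596

0.1596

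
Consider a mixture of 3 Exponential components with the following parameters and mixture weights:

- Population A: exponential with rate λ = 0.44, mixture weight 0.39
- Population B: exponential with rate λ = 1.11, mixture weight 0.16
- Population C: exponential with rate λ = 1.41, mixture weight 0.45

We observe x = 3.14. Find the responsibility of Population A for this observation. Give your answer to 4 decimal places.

By Bayes' theorem, P(k | x) = π_k f_k(x) / Σ_j π_j f_j(x).
Exponential densities:
  f_A = 0.44·e^(−0.44·3.14) = 0.44·e^(−1.3816) = 0.110518
  f_B = 1.11·e^(−1.11·3.14) = 1.11·e^(−3.4854) = 0.0340121
  f_C = 1.41·e^(−1.41·3.14) = 1.41·e^(−4.4274) = 0.0168432
Prior × likelihood for each component:
  π_A·f_A = 0.39 × 0.110518 = 0.0431019
  π_B·f_B = 0.16 × 0.0340121 = 0.00544193
  π_C·f_C = 0.45 × 0.0168432 = 0.00757942
Normaliser: 0.0431019 + 0.00544193 + 0.00757942 = 0.0561232
So the posterior for Population A is 0.0431019 / 0.0561232 ≈ 0.7680.

0.7680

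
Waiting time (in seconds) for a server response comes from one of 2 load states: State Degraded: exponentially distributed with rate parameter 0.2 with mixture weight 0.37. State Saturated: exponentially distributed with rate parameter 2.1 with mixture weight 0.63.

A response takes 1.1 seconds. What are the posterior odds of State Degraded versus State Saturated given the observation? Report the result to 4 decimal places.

0.4522

Posterior odds = (P(Z=i) f_i(x)) / (P(Z=j) f_j(x)); the normalising sum cancels.
Evaluate each component's likelihood at the observed value:
  f_Degraded = 0.160504
  f_Saturated = 0.208449
Posterior odds = (P(Z=Degraded)·f_Degraded) / (P(Z=Saturated)·f_Saturated) = (0.37·0.160504) / (0.63·0.208449) = 0.0593864 / 0.131323 ≈ 0.4522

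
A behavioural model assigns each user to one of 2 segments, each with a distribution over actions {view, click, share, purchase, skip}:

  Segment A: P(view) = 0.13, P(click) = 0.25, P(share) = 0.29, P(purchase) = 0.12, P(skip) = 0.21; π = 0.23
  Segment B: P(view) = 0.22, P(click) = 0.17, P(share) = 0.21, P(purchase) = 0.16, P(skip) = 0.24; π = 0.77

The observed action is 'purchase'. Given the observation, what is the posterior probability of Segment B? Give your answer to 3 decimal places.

Posterior ∝ prior × likelihood, so P(k | x) ∝ P(Z=k) f_k(x); normalise over all components.
Categorical probabilities:
  f_A = P(purchase | comp) = 0.12
  f_B = P(purchase | comp) = 0.16
Weight by the priors:
  P(Z=A)·f_A = 0.23 × 0.12 = 0.0276
  P(Z=B)·f_B = 0.77 × 0.16 = 0.1232
Evidence: 0.0276 + 0.1232 = 0.1508
P(Segment B | the observation) = 0.1232 / 0.1508 ≈ 0.817

0.817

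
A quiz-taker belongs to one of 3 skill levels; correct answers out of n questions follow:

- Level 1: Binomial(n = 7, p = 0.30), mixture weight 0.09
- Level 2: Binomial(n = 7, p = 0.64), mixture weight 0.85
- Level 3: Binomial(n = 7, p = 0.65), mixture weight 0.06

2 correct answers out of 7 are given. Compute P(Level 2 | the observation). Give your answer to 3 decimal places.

0.585

Posterior ∝ prior × likelihood, so P(k | x) ∝ w_k f_k(x); normalise over all components.
Binomial probabilities:
  L_1 = 0.317652
  L_2 = 0.0520106
  L_3 = 0.0466
Weight by the priors:
  w_1·L_1 = 0.09 × 0.317652 = 0.0285887
  w_2·L_2 = 0.85 × 0.0520106 = 0.044209
  w_3·L_3 = 0.06 × 0.0466 = 0.002796
Evidence: 0.0285887 + 0.044209 + 0.002796 = 0.0755937
P(Level 2 | the observation) = 0.044209 / 0.0755937 ≈ 0.585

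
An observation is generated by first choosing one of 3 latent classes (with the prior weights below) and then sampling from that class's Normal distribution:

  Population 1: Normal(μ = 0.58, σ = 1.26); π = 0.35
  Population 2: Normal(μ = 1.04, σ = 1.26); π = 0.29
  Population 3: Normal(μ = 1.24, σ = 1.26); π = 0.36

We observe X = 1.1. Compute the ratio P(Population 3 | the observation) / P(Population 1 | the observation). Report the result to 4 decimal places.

The posterior odds equal the prior odds times the likelihood ratio: (π_i/π_j)·(f_i(x)/f_j(x)).
Component likelihoods at x = 1.1:
  L_1 = (1/(1.26·√(2π)))·exp(−(1.1−0.58)²/(2·1.26²)) = 0.316621·exp(-0.08516) = 0.290774
  L_2 = (1/(1.26·√(2π)))·exp(−(1.1−1.04)²/(2·1.26²)) = 0.316621·exp(-0.00113) = 0.316262
  L_3 = (1/(1.26·√(2π)))·exp(−(1.1−1.24)²/(2·1.26²)) = 0.316621·exp(-0.00617) = 0.314672
Posterior odds = (π_3·L_3) / (π_1·L_1) = (0.36·0.314672) / (0.35·0.290774) = 0.113282 / 0.101771 ≈ 1.1131

1.1131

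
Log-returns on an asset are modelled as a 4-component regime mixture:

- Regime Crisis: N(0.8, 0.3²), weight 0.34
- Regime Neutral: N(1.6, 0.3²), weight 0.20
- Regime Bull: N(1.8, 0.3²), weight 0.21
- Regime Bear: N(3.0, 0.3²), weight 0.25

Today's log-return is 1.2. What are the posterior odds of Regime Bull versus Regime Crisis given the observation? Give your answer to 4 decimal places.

0.2033

Since P(k|x) ∝ w_k f_k(x), the posterior odds are w_i f_i(x) / (w_j f_j(x)).
Evaluate each component's likelihood at the observed value:
  L_Crisis = (1/(0.3·√(2π)))·exp(−(1.2−0.8)²/(2·0.3²)) = 1.329808·exp(-0.88889) = 0.5467
  L_Neutral = (1/(0.3·√(2π)))·exp(−(1.2−1.6)²/(2·0.3²)) = 1.329808·exp(-0.88889) = 0.5467
  L_Bull = (1/(0.3·√(2π)))·exp(−(1.2−1.8)²/(2·0.3²)) = 1.329808·exp(-2.00000) = 0.17997
  L_Bear = (1/(0.3·√(2π)))·exp(−(1.2−3.0)²/(2·0.3²)) = 1.329808·exp(-18.00000) = 2.02529e-08
Posterior odds = (w_Bull·L_Bull) / (w_Crisis·L_Crisis) = (0.21·0.17997) / (0.34·0.5467) = 0.0377937 / 0.185878 ≈ 0.2033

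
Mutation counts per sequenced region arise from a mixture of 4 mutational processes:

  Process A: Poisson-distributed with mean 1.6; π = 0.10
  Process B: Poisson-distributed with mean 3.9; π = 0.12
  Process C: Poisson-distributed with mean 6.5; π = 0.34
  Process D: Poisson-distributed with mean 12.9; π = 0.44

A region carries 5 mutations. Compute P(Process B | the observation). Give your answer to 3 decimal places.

0.251

P(component k | x) = π_k·f_k(x) / marginal(x), where marginal(x) = Σ_j π_j·f_j(x).
Component likelihoods at x = 5 mutations:
  p_A = 0.017642
  p_B = 0.152193
  p_C = 0.145369
  p_D = 0.0074365
Multiply by the mixture weights:
  π_A·p_A = 0.10 × 0.017642 = 0.0017642
  π_B·p_B = 0.12 × 0.152193 = 0.0182631
  π_C·p_C = 0.34 × 0.145369 = 0.0494254
  π_D·p_D = 0.44 × 0.0074365 = 0.00327206
Denominator: 0.0017642 + 0.0182631 + 0.0494254 + 0.00327206 = 0.0727248
P(Process B | the observation) = 0.0182631 / 0.0727248 ≈ 0.251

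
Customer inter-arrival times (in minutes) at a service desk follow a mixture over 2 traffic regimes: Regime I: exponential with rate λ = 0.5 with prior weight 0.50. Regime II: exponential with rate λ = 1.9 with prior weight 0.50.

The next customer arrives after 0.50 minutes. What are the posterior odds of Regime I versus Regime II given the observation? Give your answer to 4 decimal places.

0.5299

Posterior odds = (π_i f_i(x)) / (π_j f_j(x)); the normalising sum cancels.
Evaluate each component's likelihood at the observed value:
  L_I = 0.3894
  L_II = 0.734808
Odds = (0.50/0.50) × (0.3894/0.734808) = 1 × 0.529935 ≈ 0.5299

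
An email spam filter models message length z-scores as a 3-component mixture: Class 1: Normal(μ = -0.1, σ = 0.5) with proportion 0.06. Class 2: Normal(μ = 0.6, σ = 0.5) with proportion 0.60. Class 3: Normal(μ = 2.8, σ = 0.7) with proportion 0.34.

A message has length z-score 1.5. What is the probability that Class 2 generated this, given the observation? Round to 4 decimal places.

Apply Bayes' rule: the posterior for each component is proportional to its prior times its likelihood at x.
Normal densities:
  f_1 = 0.00476818
  f_2 = 0.1579
  f_3 = 0.101596
Prior × likelihood for each component:
  w_1·f_1 = 0.06 × 0.00476818 = 0.000286091
  w_2·f_2 = 0.60 × 0.1579 = 0.0947402
  w_3·f_3 = 0.34 × 0.101596 = 0.0345426
Marginal: 0.000286091 + 0.0947402 + 0.0345426 = 0.129569
Responsibility of Class 2: 0.0947402 / 0.129569 ≈ 0.7312

0.7312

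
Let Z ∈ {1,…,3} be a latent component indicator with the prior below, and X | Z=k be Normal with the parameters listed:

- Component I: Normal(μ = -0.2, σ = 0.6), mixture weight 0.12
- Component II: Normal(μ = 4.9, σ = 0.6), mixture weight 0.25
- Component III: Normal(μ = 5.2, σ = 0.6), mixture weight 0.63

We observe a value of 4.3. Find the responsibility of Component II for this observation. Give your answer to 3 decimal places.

Posterior ∝ prior × likelihood, so P(k | x) ∝ π_k f_k(x); normalise over all components.
Component likelihoods at x = 4.3:
  L_I = (1/(0.6·√(2π)))·exp(−(4.3−-0.2)²/(2·0.6²)) = 0.664904·exp(-28.12500) = 4.0572e-13
  L_II = (1/(0.6·√(2π)))·exp(−(4.3−4.9)²/(2·0.6²)) = 0.664904·exp(-0.50000) = 0.403285
  L_III = (1/(0.6·√(2π)))·exp(−(4.3−5.2)²/(2·0.6²)) = 0.664904·exp(-1.12500) = 0.215863
Unnormalised posteriors:
  π_I·L_I = 0.12 × 4.0572e-13 = 4.86864e-14
  π_II·L_II = 0.25 × 0.403285 = 0.100821
  π_III·L_III = 0.63 × 0.215863 = 0.135993
Evidence: 4.86864e-14 + 0.100821 + 0.135993 = 0.236815
P(Component II | x) ≈ 0.426

0.426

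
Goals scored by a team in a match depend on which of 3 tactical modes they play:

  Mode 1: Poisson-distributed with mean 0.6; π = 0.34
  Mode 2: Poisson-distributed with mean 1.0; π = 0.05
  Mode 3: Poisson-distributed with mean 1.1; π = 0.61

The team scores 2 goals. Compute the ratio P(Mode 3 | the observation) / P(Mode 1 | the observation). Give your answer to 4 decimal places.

Posterior odds = (w_i f_i(x)) / (w_j f_j(x)); the normalising sum cancels.
Evaluate each component's likelihood at the observed value:
  p_1 = e^(−0.6)·0.6^2/2! = 0.0987861
  p_2 = e^(−1.0)·1.0^2/2! = 0.18394
  p_3 = e^(−1.1)·1.1^2/2! = 0.201387
0.122846 / 0.0335873 ≈ 3.6575

3.6575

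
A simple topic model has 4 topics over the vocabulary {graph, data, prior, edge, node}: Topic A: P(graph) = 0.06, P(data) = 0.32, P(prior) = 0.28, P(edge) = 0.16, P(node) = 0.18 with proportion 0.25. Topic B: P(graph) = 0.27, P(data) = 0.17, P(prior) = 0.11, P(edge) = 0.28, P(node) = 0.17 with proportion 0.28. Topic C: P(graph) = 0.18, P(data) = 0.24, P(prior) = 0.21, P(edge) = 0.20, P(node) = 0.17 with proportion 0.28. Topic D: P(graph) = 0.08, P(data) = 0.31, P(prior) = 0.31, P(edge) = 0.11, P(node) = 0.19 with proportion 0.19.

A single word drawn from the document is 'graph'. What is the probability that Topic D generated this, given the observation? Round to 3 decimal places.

Posterior ∝ prior × likelihood, so P(k | x) ∝ P(Z=k) f_k(x); normalise over all components.
Categorical probabilities:
  p_A = P(graph | comp) = 0.06
  p_B = P(graph | comp) = 0.27
  p_C = P(graph | comp) = 0.18
  p_D = P(graph | comp) = 0.08
Unnormalised posteriors:
  P(Z=A)·p_A = 0.25 × 0.06 = 0.015
  P(Z=B)·p_B = 0.28 × 0.27 = 0.0756
  P(Z=C)·p_C = 0.28 × 0.18 = 0.0504
  P(Z=D)·p_D = 0.19 × 0.08 = 0.0152
Sum: 0.015 + 0.0756 + 0.0504 + 0.0152 = 0.1562
So the posterior for Topic D is 0.0152 / 0.1562 ≈ 0.097.

0.097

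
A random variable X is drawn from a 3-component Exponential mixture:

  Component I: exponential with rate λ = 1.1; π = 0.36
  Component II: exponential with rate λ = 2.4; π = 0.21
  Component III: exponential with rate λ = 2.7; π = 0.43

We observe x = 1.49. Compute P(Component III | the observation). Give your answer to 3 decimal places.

0.186

By Bayes' theorem, P(k | x) = w_k f_k(x) / Σ_j w_j f_j(x).
Exponential densities:
  p_I = 0.213592
  p_II = 0.0671698
  p_III = 0.0483278
Unnormalised posteriors:
  w_I·p_I = 0.36 × 0.213592 = 0.076893
  w_II·p_II = 0.21 × 0.0671698 = 0.0141057
  w_III·p_III = 0.43 × 0.0483278 = 0.020781
Normaliser: 0.076893 + 0.0141057 + 0.020781 = 0.11178
P(Component III | data) ≈ 0.186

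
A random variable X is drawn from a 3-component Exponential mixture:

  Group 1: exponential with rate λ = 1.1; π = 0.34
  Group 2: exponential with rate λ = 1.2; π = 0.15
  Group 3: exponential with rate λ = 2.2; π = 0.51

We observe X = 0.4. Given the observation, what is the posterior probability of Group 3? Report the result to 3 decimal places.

Apply Bayes' rule: the posterior for each component is proportional to its prior times its likelihood at x.
Exponential densities:
  p_1 = 1.1·e^(−1.1·0.4) = 1.1·e^(−0.4400) = 0.70844
  p_2 = 1.2·e^(−1.2·0.4) = 1.2·e^(−0.4800) = 0.74254
  p_3 = 2.2·e^(−2.2·0.4) = 2.2·e^(−0.8800) = 0.912522
Multiply by the mixture weights:
  π_1·p_1 = 0.34 × 0.70844 = 0.24087
  π_2·p_2 = 0.15 × 0.74254 = 0.111381
  π_3·p_3 = 0.51 × 0.912522 = 0.465386
Sum: 0.24087 + 0.111381 + 0.465386 = 0.817637
P(Group 3 | 0.4) ≈ 0.569

0.569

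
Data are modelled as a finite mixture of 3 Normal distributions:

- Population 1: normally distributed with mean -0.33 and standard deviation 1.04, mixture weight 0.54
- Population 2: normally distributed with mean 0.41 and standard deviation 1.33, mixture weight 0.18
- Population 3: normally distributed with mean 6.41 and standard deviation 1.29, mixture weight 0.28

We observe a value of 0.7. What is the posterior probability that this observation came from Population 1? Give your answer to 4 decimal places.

0.7064

By Bayes' theorem, P(k | x) = w_k f_k(x) / Σ_j w_j f_j(x).
Normal densities:
  L_1 = 0.234901
  L_2 = 0.29291
  L_3 = 1.72121e-05
Weight by the priors:
  w_1·L_1 = 0.54 × 0.234901 = 0.126847
  w_2·L_2 = 0.18 × 0.29291 = 0.0527238
  w_3·L_3 = 0.28 × 1.72121e-05 = 4.81939e-06
Normaliser: 0.126847 + 0.0527238 + 4.81939e-06 = 0.179575
Responsibility of Population 1: 0.126847 / 0.179575 ≈ 0.7064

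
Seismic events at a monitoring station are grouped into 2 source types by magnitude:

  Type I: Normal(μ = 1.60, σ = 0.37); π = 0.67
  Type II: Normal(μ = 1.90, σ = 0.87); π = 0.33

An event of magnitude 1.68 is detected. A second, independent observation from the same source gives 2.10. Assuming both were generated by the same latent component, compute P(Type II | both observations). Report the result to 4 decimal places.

0.1765

The responsibility of component k is w_k f_k(x) divided by Σ_j w_j f_j(x).
Since both observations come from the same component, the likelihood for component k is f_k(x₁)·f_k(x₂).
  p_I = [1.05331] × [0.432678] = 0.455745
  p_II = [0.444125] × [0.446596] = 0.198345
Multiply by the mixture weights:
  w_I·p_I = 0.67 × 0.455745 = 0.305349
  w_II·p_II = 0.33 × 0.198345 = 0.0654537
Sum: 0.305349 + 0.0654537 = 0.370803
So the posterior for Type II is 0.0654537 / 0.370803 ≈ 0.1765.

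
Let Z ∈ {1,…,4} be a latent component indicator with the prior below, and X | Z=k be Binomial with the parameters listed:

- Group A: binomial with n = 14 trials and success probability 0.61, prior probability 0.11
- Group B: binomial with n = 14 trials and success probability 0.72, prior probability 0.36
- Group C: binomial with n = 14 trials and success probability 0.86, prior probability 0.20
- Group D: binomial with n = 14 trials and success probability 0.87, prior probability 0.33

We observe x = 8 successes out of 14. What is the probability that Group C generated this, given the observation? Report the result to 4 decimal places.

0.0215

The responsibility of component k is π_k f_k(x) divided by Σ_j π_j f_j(x).
Component likelihoods at x = 8 successes out of 14:
  f_A = 0.202573
  f_B = 0.104511
  f_C = 0.00676568
  f_D = 0.0047574
Weight by the priors:
  π_A·f_A = 0.11 × 0.202573 = 0.022283
  π_B·f_B = 0.36 × 0.104511 = 0.0376241
  π_C·f_C = 0.20 × 0.00676568 = 0.00135314
  π_D·f_D = 0.33 × 0.0047574 = 0.00156994
Marginal: 0.022283 + 0.0376241 + 0.00135314 + 0.00156994 = 0.0628302
Responsibility of Group C: 0.00135314 / 0.0628302 ≈ 0.0215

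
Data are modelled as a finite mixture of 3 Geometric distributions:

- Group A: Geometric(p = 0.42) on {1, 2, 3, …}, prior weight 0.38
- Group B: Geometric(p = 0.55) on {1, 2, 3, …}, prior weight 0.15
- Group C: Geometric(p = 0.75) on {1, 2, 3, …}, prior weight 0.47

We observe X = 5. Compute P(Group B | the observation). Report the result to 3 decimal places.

Posterior ∝ prior × likelihood, so P(k | x) ∝ π_k f_k(x); normalise over all components.
Evaluate each component's likelihood at the observed value:
  f_A = 0.42·(1−0.42)^4 = 0.42·0.113165 = 0.0475293
  f_B = 0.55·(1−0.55)^4 = 0.55·0.0410062 = 0.0225534
  f_C = 0.75·(1−0.75)^4 = 0.75·0.00390625 = 0.00292969
Weight by the priors:
  π_A·f_A = 0.38 × 0.0475293 = 0.0180611
  π_B·f_B = 0.15 × 0.0225534 = 0.00338302
  π_C·f_C = 0.47 × 0.00292969 = 0.00137695
Normaliser: 0.0180611 + 0.00338302 + 0.00137695 = 0.0228211
So the posterior for Group B is 0.00338302 / 0.0228211 ≈ 0.148.

0.148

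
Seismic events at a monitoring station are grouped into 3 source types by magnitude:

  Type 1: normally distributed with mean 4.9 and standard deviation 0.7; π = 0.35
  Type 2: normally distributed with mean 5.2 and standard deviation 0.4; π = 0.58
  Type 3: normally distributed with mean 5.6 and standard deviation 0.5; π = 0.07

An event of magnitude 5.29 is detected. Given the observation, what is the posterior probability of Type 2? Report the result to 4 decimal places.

P(component k | x) = P(Z=k)·f_k(x) / marginal(x), where marginal(x) = Σ_j P(Z=j)·f_j(x).
Component likelihoods at x = 5.29:
  p_1 = 0.487986
  p_2 = 0.972427
  p_3 = 0.658368
Weight by the priors:
  P(Z=1)·p_1 = 0.35 × 0.487986 = 0.170795
  P(Z=2)·p_2 = 0.58 × 0.972427 = 0.564008
  P(Z=3)·p_3 = 0.07 × 0.658368 = 0.0460858
Denominator: 0.170795 + 0.564008 + 0.0460858 = 0.780889
Responsibility of Type 2: 0.564008 / 0.780889 ≈ 0.7223

0.7223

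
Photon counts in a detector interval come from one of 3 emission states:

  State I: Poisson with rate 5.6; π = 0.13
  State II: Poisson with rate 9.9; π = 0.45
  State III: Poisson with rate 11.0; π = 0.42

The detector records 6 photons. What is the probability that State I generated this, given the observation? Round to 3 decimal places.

0.306

Apply Bayes' rule: the posterior for each component is proportional to its prior times its likelihood at x.
Poisson probabilities:
  L_I = 0.158397
  L_II = 0.065609
  L_III = 0.0410946
Multiply by the mixture weights:
  π_I·L_I = 0.13 × 0.158397 = 0.0205916
  π_II·L_II = 0.45 × 0.065609 = 0.029524
  π_III·L_III = 0.42 × 0.0410946 = 0.0172597
Marginal: 0.0205916 + 0.029524 + 0.0172597 = 0.0673753
Responsibility of State I: 0.0205916 / 0.0673753 ≈ 0.306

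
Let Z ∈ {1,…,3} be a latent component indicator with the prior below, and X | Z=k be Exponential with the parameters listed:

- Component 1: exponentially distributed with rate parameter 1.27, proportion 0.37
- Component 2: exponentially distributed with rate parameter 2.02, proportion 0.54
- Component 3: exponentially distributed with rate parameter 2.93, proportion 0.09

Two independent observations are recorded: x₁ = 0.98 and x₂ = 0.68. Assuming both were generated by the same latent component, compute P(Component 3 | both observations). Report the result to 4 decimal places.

Apply Bayes' rule: the posterior for each component is proportional to its prior times its likelihood at x.
Since both observations come from the same component, the likelihood for component k is f_k(x₁)·f_k(x₂).
  L_1 = [1.27·e^(−1.27·0.98) = 1.27·e^(−1.2446) = 0.365831] × [0.535485] = 0.195897
  L_2 = [2.02·e^(−2.02·0.98) = 2.02·e^(−1.9796) = 0.279011] × [0.511452] = 0.142701
  L_3 = [2.93·e^(−2.93·0.98) = 2.93·e^(−2.8714) = 0.165895] × [0.399558] = 0.0662848
Unnormalised posteriors:
  w_1·L_1 = 0.37 × 0.195897 = 0.0724819
  w_2·L_2 = 0.54 × 0.142701 = 0.0770584
  w_3·L_3 = 0.09 × 0.0662848 = 0.00596563
Denominator: 0.0724819 + 0.0770584 + 0.00596563 = 0.155506
Responsibility of Component 3: 0.00596563 / 0.155506 ≈ 0.0384

0.0384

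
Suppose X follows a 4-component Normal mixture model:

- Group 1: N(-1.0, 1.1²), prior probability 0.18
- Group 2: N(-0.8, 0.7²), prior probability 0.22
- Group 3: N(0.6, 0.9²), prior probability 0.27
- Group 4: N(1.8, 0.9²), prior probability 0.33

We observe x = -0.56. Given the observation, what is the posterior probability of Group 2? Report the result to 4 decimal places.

0.5024

P(component k | x) = P(Z=k)·f_k(x) / marginal(x), where marginal(x) = Σ_j P(Z=j)·f_j(x).
Component likelihoods at x = -0.56:
  p_1 = 0.334791
  p_2 = 0.537386
  p_3 = 0.193168
  p_4 = 0.0142414
Unnormalised posteriors:
  P(Z=1)·p_1 = 0.18 × 0.334791 = 0.0602624
  P(Z=2)·p_2 = 0.22 × 0.537386 = 0.118225
  P(Z=3)·p_3 = 0.27 × 0.193168 = 0.0521553
  P(Z=4)·p_4 = 0.33 × 0.0142414 = 0.00469966
Marginal: 0.0602624 + 0.118225 + 0.0521553 + 0.00469966 = 0.235342
P(Group 2 | x) = 0.118225 / 0.235342 ≈ 0.5024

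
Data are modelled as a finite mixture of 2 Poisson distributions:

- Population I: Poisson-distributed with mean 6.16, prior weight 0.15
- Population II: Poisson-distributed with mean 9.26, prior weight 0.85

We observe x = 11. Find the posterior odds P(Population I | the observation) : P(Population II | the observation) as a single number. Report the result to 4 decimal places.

0.0442

The posterior odds equal the prior odds times the likelihood ratio: (w_i/w_j)·(f_i(x)/f_j(x)).
Evaluate each component's likelihood at the observed value:
  f_I = 0.0256435
  f_II = 0.102329
Odds = (0.15/0.85) × (0.0256435/0.102329) = 0.176471 × 0.250599 ≈ 0.0442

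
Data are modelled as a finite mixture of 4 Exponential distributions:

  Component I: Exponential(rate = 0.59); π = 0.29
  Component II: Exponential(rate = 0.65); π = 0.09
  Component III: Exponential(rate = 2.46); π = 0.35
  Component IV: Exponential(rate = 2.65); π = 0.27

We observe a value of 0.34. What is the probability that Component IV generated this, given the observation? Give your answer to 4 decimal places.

0.3417

The responsibility of component k is π_k f_k(x) divided by Σ_j π_j f_j(x).
Evaluate each component's likelihood at the observed value:
  f_I = 0.482761
  f_II = 0.521116
  f_III = 1.06584
  f_IV = 1.07633
Prior × likelihood for each component:
  π_I·f_I = 0.29 × 0.482761 = 0.140001
  π_II·f_II = 0.09 × 0.521116 = 0.0469004
  π_III·f_III = 0.35 × 1.06584 = 0.373043
  π_IV·f_IV = 0.27 × 1.07633 = 0.29061
Sum: 0.140001 + 0.0469004 + 0.373043 + 0.29061 = 0.850554
Responsibility of Component IV: 0.29061 / 0.850554 ≈ 0.3417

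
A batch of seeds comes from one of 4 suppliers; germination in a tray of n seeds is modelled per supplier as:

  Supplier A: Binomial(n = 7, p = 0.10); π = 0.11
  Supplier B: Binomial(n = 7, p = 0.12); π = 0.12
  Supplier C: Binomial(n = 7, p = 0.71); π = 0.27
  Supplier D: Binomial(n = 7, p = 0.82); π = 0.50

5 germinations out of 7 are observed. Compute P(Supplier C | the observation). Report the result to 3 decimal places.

P(component k | x) = π_k·f_k(x) / marginal(x), where marginal(x) = Σ_j π_j·f_j(x).
Binomial probabilities:
  L_A = C(7,5)·0.10^5·0.90^2 = 21·1e-05·0.81 = 0.0001701
  L_B = C(7,5)·0.12^5·0.88^2 = 21·2.48832e-05·0.7744 = 0.000404661
  L_C = C(7,5)·0.71^5·0.29^2 = 21·0.180423·0.0841 = 0.318645
  L_D = C(7,5)·0.82^5·0.18^2 = 21·0.37074·0.0324 = 0.252251
Multiply by the mixture weights:
  π_A·L_A = 0.11 × 0.0001701 = 1.8711e-05
  π_B·L_B = 0.12 × 0.000404661 = 4.85593e-05
  π_C·L_C = 0.27 × 0.318645 = 0.0860341
  π_D·L_D = 0.50 × 0.252251 = 0.126126
Evidence: 1.8711e-05 + 4.85593e-05 + 0.0860341 + 0.126126 = 0.212227
P(Supplier C | the observation) = 0.0860341 / 0.212227 ≈ 0.405

0.405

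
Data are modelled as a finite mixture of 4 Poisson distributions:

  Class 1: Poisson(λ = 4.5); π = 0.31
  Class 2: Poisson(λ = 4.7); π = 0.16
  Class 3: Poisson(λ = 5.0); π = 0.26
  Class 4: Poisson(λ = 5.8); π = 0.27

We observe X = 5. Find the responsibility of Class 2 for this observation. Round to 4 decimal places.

Apply Bayes' rule: the posterior for each component is proportional to its prior times its likelihood at x.
Component likelihoods at x = 5:
  f_1 = e^(−4.5)·4.5^5/5! = 0.170827
  f_2 = e^(−4.7)·4.7^5/5! = 0.17383
  f_3 = e^(−5.0)·5.0^5/5! = 0.175467
  f_4 = e^(−5.8)·5.8^5/5! = 0.165596
Unnormalised posteriors:
  π_1·f_1 = 0.31 × 0.170827 = 0.0529563
  π_2·f_2 = 0.16 × 0.17383 = 0.0278128
  π_3·f_3 = 0.26 × 0.175467 = 0.0456215
  π_4·f_4 = 0.27 × 0.165596 = 0.044711
Sum: 0.0529563 + 0.0278128 + 0.0456215 + 0.044711 = 0.171102
So the posterior for Class 2 is 0.0278128 / 0.171102 ≈ 0.1626.

0.1626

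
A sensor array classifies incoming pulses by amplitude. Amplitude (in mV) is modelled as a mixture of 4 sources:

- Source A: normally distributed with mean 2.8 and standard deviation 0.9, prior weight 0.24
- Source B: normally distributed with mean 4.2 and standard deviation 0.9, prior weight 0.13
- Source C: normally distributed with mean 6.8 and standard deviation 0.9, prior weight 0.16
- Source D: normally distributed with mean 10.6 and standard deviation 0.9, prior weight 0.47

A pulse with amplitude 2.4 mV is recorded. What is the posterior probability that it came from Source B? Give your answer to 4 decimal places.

0.0749

Posterior ∝ prior × likelihood, so P(k | x) ∝ π_k f_k(x); normalise over all components.
Evaluate each component's likelihood at the observed value:
  p_A = 0.401582
  p_B = 0.05999
  p_C = 2.86141e-06
  p_D = 4.17605e-19
Multiply by the mixture weights:
  π_A·p_A = 0.24 × 0.401582 = 0.0963797
  π_B·p_B = 0.13 × 0.05999 = 0.0077987
  π_C·p_C = 0.16 × 2.86141e-06 = 4.57826e-07
  π_D·p_D = 0.47 × 4.17605e-19 = 1.96274e-19
Normaliser: 0.0963797 + 0.0077987 + 4.57826e-07 + 1.96274e-19 = 0.104179
So the posterior for Source B is 0.0077987 / 0.104179 ≈ 0.0749.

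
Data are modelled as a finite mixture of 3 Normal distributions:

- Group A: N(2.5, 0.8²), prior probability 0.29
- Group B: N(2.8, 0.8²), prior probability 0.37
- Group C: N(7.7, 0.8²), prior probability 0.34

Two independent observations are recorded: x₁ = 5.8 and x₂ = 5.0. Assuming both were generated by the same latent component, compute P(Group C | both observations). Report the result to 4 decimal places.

0.8961

Posterior ∝ prior × likelihood, so P(k | x) ∝ π_k f_k(x); normalise over all components.
Since both observations come from the same component, the likelihood for component k is f_k(x₁)·f_k(x₂).
  p_A = [0.000100676] × [0.00377782] = 3.80334e-07
  p_B = [0.000440745] × [0.011367] = 5.00992e-06
  p_C = [0.0297149] × [0.0016764] = 4.9814e-05
Weight by the priors:
  π_A·p_A = 0.29 × 3.80334e-07 = 1.10297e-07
  π_B·p_B = 0.37 × 5.00992e-06 = 1.85367e-06
  π_C·p_C = 0.34 × 4.9814e-05 = 1.69368e-05
Marginal: 1.10297e-07 + 1.85367e-06 + 1.69368e-05 = 1.89007e-05
Responsibility of Group C: 1.69368e-05 / 1.89007e-05 ≈ 0.8961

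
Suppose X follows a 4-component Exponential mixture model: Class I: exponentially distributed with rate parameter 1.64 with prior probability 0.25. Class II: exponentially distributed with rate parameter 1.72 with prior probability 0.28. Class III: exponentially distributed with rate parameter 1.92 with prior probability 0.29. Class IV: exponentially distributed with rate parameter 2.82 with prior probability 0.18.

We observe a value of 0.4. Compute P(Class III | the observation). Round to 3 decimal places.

0.294

By Bayes' theorem, P(k | x) = P(Z=k) f_k(x) / Σ_j P(Z=j) f_j(x).
Exponential densities:
  L_I = 1.64·e^(−1.64·0.4) = 1.64·e^(−0.6560) = 0.851034
  L_II = 1.72·e^(−1.72·0.4) = 1.72·e^(−0.6880) = 0.864438
  L_III = 1.92·e^(−1.92·0.4) = 1.92·e^(−0.7680) = 0.890765
  L_IV = 2.82·e^(−2.82·0.4) = 2.82·e^(−1.1280) = 0.912778
Multiply by the mixture weights:
  P(Z=I)·L_I = 0.25 × 0.851034 = 0.212758
  P(Z=II)·L_II = 0.28 × 0.864438 = 0.242043
  P(Z=III)·L_III = 0.29 × 0.890765 = 0.258322
  P(Z=IV)·L_IV = 0.18 × 0.912778 = 0.1643
Denominator: 0.212758 + 0.242043 + 0.258322 + 0.1643 = 0.877423
So the posterior for Class III is 0.258322 / 0.877423 ≈ 0.294.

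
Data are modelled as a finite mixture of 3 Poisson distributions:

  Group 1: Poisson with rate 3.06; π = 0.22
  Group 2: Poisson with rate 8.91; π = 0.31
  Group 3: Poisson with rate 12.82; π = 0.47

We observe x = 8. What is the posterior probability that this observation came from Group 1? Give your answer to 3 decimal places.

0.030

The responsibility of component k is π_k f_k(x) divided by Σ_j π_j f_j(x).
Component likelihoods at x = 8:
  f_1 = 0.00893943
  f_2 = 0.133026
  f_3 = 0.0489698
Prior × likelihood for each component:
  π_1·f_1 = 0.22 × 0.00893943 = 0.00196667
  π_2·f_2 = 0.31 × 0.133026 = 0.0412381
  π_3·f_3 = 0.47 × 0.0489698 = 0.0230158
Normaliser: 0.00196667 + 0.0412381 + 0.0230158 = 0.0662206
P(Group 1 | the observation) = 0.00196667 / 0.0662206 ≈ 0.030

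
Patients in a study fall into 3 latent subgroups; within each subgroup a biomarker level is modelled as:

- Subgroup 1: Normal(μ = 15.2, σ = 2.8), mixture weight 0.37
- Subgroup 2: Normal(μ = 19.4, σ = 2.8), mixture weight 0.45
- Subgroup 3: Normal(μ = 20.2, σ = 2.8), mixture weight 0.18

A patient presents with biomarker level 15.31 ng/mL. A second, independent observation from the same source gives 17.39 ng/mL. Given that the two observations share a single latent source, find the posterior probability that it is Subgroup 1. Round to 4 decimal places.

0.6551

Apply Bayes' rule: the posterior for each component is proportional to its prior times its likelihood at x.
Since both observations come from the same component, the likelihood for component k is f_k(x₁)·f_k(x₂).
  L_1 = [(1/(2.8·√(2π)))·exp(−(15.31−15.2)²/(2·2.8²)) = 0.142479·exp(-0.00077) = 0.142369] × [0.104933] = 0.0149393
  L_2 = [(1/(2.8·√(2π)))·exp(−(15.31−19.4)²/(2·2.8²)) = 0.142479·exp(-1.06684) = 0.0490262] × [0.110116] = 0.00539858
  L_3 = [(1/(2.8·√(2π)))·exp(−(15.31−20.2)²/(2·2.8²)) = 0.142479·exp(-1.52501) = 0.0310063] × [0.0861095] = 0.00266994
Unnormalised posteriors:
  P(Z=1)·L_1 = 0.37 × 0.0149393 = 0.00552753
  P(Z=2)·L_2 = 0.45 × 0.00539858 = 0.00242936
  P(Z=3)·L_3 = 0.18 × 0.00266994 = 0.000480589
Evidence: 0.00552753 + 0.00242936 + 0.000480589 = 0.00843749
P(Subgroup 1 | x) = 0.00552753 / 0.00843749 ≈ 0.6551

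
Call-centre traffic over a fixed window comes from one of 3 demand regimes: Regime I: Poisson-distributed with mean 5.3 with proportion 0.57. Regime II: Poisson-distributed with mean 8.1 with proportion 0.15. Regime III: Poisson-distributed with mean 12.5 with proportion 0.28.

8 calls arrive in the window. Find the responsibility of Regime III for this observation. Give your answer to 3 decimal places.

0.192

P(component k | x) = w_k·f_k(x) / marginal(x), where marginal(x) = Σ_j w_j·f_j(x).
Poisson probabilities:
  p_I = 0.0770772
  p_II = 0.1395
  p_III = 0.0550907
Unnormalised posteriors:
  w_I·p_I = 0.57 × 0.0770772 = 0.043934
  w_II·p_II = 0.15 × 0.1395 = 0.020925
  w_III·p_III = 0.28 × 0.0550907 = 0.0154254
Sum: 0.043934 + 0.020925 + 0.0154254 = 0.0802844
P(Regime III | 8 calls) ≈ 0.192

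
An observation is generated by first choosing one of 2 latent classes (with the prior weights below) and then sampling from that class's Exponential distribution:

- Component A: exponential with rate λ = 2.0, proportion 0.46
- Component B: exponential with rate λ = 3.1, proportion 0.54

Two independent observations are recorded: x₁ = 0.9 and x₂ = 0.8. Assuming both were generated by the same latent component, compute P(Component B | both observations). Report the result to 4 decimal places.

0.3030

P(component k | x) = π_k·f_k(x) / marginal(x), where marginal(x) = Σ_j π_j·f_j(x).
Since both observations come from the same component, the likelihood for component k is f_k(x₁)·f_k(x₂).
  f_A = [2.0·e^(−2.0·0.9) = 2.0·e^(−1.8000) = 0.330598] × [0.403793] = 0.133493
  f_B = [3.1·e^(−3.1·0.9) = 3.1·e^(−2.7900) = 0.190406] × [0.259604] = 0.0494301
Multiply by the mixture weights:
  π_A·f_A = 0.46 × 0.133493 = 0.0614068
  π_B·f_B = 0.54 × 0.0494301 = 0.0266923
Normaliser: 0.0614068 + 0.0266923 = 0.0880991
Responsibility of Component B: 0.0266923 / 0.0880991 ≈ 0.3030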